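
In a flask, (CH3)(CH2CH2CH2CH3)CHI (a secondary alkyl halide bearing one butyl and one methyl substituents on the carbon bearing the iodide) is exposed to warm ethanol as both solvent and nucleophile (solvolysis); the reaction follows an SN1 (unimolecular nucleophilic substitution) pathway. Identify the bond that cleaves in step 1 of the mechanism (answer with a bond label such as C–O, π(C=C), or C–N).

C–I

Step 1: Ionisation: the C–I σ-bond cleaves heterolytically; both bonding electrons depart with I⁻, leaving a secondary carbocation at the α-carbon.
The bond broken in this step is the C–I bond.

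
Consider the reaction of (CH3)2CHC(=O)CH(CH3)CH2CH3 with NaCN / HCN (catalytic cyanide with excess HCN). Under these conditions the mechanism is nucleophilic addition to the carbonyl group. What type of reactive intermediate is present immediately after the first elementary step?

tetrahedral alkoxide intermediate

Step 1: A lone pair / filled orbital on CN⁻ attacks the electrophilic carbonyl carbon; the π(C=O) electrons shift onto oxygen, producing a tetrahedral alkoxide intermediate.
After step 1 the species present is a tetrahedral alkoxide intermediate.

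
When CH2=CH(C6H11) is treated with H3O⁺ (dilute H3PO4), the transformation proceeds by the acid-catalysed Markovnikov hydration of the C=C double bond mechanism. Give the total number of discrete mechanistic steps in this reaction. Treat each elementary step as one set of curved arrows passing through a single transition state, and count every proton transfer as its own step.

Step 1: Electrophilic addition begins with the π(C=C) electrons forming a bond to the proton of H3O⁺. Following Markovnikov's rule, the resulting cation is secondary. H2O is released.
Step 2: A 1,2-hydride shift from the adjacent cyclohexyl carbon moves the positive charge from the secondary centre to an adjacent carbon, generating a more stable tertiary carbocation.
Step 3: Water acts as the nucleophile: an oxygen lone pair bonds to the cationic carbon, giving an oxonium-ion intermediate.
Step 4: Proton transfer from the O–H of the oxonium ion to H2O completes the catalytic cycle and yields the alcohol.
Total: 4 elementary steps.

4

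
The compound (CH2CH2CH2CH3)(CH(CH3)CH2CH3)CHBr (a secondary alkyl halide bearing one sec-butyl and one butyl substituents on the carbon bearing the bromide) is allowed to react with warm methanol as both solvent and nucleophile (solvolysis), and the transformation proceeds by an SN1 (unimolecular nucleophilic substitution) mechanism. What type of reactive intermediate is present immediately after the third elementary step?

oxonium ion

Step 1: The C–Br bond breaks with both electrons going to the bromide; Br⁻ leaves and a secondary carbocation remains.
Step 2: A hydride (H with its bonding pair) migrates from the adjacent sec-butyl carbon to the cationic centre — a 1,2-hydride shift — upgrading the secondary cation to a tertiary one.
Step 3: Nucleophilic capture: the oxygen of CH3OH bonds to the cationic carbon, producing an oxonium-ion intermediate.
After step 3 the species present is an oxonium ion.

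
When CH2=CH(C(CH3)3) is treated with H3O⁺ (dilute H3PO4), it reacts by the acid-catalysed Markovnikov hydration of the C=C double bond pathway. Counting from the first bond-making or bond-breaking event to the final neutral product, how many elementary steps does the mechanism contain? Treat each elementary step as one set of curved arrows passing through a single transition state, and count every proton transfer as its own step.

Step 1: Electrophilic addition begins with the π(C=C) electrons forming a bond to the proton of H3O⁺. Following Markovnikov's rule, the resulting cation is secondary. H2O is released.
Step 2: A methyl group with its bonding pair migrates from the adjacent tert-butyl carbon to the cationic centre — a 1,2-methyl shift — upgrading the secondary cation to a tertiary one.
Step 3: A lone pair on the oxygen of H2O attacks the carbocation, forming a C–O bond and an oxonium ion (a protonated alcohol).
Step 4: H2O removes a proton from the oxonium oxygen, regenerating H3O⁺ and giving the neutral alcohol.
Total: 4 elementary steps.

4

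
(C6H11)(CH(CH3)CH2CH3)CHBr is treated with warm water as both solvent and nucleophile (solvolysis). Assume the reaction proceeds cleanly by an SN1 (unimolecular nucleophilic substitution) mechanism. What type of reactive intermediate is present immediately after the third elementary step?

oxonium ion

Step 1: Ionisation: the C–Br σ-bond cleaves heterolytically; both bonding electrons depart with Br⁻, leaving a secondary carbocation at the α-carbon.
Step 2: Carbocation rearrangement: a 1,2-hydride shift from the adjacent cyclohexyl carbon converts the initially-formed secondary cation into the more stable tertiary cation.
Step 3: Nucleophilic capture: the oxygen of H2O bonds to the cationic carbon, producing an oxonium-ion intermediate.
After step 3 the species present is an oxonium ion.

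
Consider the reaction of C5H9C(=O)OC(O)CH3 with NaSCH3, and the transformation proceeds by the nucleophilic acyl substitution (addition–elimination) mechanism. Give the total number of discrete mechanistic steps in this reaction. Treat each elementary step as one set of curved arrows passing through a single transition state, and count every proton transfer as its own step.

2

Step 1: CH3S⁻ adds to the carbonyl carbon; the C=O π electrons shift onto oxygen and a tetrahedral alkoxide intermediate forms.
Step 2: Collapse of the tetrahedral intermediate: the alkoxide oxygen pushes its lone pair back to re-form C=O while CH3CO2⁻ leaves.
Total: 2 elementary steps.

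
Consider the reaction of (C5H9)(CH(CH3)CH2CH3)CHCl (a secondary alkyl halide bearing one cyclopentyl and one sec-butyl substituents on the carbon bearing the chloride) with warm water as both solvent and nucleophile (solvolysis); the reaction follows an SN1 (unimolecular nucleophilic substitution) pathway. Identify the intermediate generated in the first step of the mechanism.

secondary carbocation

Step 1: Rate-determining heterolysis of the C–Cl bond gives Cl⁻ and a secondary carbocation.
After step 1 the species present is a secondary carbocation.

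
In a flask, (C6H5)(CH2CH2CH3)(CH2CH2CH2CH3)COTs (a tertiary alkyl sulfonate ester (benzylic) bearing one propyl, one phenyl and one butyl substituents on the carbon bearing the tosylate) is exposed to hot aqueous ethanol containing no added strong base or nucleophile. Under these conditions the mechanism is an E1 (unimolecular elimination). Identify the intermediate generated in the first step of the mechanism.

tertiary carbocation

Step 1: The C–O bond breaks with both electrons going to the tosylate; TsO⁻ leaves and a tertiary carbocation remains.
After step 1 the species present is a tertiary carbocation.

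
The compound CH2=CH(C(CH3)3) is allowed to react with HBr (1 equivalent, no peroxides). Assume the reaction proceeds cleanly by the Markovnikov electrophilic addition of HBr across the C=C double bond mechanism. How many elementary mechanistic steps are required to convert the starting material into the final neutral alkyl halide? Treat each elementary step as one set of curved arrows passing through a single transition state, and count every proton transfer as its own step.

Step 1: Protonation of the alkene by HBr: the π bond acts as the nucleophile and picks up H⁺, giving the more stable (Markovnikov) secondary carbocation. The H–Br bond breaks heterolytically, releasing Br⁻.
Step 2: A methyl group with its bonding pair migrates from the adjacent tert-butyl carbon to the cationic centre — a 1,2-methyl shift — upgrading the secondary cation to a tertiary one.
Step 3: The Br⁻ anion donates a lone pair to the carbocation, forming the new C–Br σ-bond and giving the neutral alkyl halide.
Total: 3 elementary steps.

3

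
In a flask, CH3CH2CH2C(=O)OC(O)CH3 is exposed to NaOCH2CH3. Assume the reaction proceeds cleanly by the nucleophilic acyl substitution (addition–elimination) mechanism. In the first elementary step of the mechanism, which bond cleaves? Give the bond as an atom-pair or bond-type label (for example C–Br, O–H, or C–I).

Step 1: Nucleophilic addition of CH3CH2O⁻ to the acyl carbon breaks the π(C=O) bond and yields a tetrahedral, anionic intermediate.
The bond broken in this step is the π(C=O) bond.

π(C=O)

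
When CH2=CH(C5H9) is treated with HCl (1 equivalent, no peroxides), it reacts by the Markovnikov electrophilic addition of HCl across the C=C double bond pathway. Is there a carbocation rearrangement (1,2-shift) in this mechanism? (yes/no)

yes

The first-formed carbocation is secondary.
The adjacent cyclopentyl carbon already bears 2 other carbon substituents and has a hydrogen to migrate; after a 1,2-hydride shift from that carbon the positive charge sits on a tertiary centre.
Tertiary is more stable than secondary, so the shift occurs.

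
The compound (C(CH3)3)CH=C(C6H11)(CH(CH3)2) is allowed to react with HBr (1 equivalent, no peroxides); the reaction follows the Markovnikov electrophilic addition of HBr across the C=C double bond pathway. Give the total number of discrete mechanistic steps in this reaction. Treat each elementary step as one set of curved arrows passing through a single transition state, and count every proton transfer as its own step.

Step 1: Electrophilic addition begins with the π(C=C) electrons forming a bond to the proton of HBr. Following Markovnikov's rule, the resulting cation is tertiary. The H–Br bond breaks heterolytically, releasing Br⁻.
(No 1,2-shift: no single shift to an adjacent carbon would give a more stable cation.)
Step 2: Nucleophilic attack by Br⁻ on the carbocation completes the addition, giving R–Br.
Total: 2 elementary steps.

2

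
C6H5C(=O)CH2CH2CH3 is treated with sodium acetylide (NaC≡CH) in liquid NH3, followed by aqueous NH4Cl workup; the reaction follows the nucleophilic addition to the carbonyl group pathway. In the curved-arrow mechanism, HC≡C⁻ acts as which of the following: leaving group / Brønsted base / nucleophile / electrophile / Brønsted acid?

Step 1: Nucleophilic addition: HC≡C⁻ adds to the carbonyl carbon, pushing the π(C=O) electron pair onto oxygen and giving a tetrahedral alkoxide.
HC≡C⁻ donates an electron pair to form a new σ-bond to carbon — it is the nucleophile.

nucleophile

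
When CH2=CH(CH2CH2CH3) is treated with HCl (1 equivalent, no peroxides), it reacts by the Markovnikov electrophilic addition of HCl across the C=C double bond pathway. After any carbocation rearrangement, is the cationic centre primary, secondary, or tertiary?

secondary

Step 1: Electrophilic addition begins with the π(C=C) electrons forming a bond to the proton of HCl. Following Markovnikov's rule, the resulting cation is secondary. The H–Cl bond breaks heterolytically, releasing Cl⁻.
No single 1,2-shift to an adjacent carbon would give a more-substituted cation, so no rearrangement occurs.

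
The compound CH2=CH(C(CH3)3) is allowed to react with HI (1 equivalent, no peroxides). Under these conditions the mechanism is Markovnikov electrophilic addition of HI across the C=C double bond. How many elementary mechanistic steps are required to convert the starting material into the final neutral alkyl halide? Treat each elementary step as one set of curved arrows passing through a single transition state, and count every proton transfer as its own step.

Step 1: Protonation of the alkene by HI: the π bond acts as the nucleophile and picks up H⁺, giving the more stable (Markovnikov) secondary carbocation. The H–I bond breaks heterolytically, releasing I⁻.
Step 2: A 1,2-methyl shift from the adjacent tert-butyl carbon moves the positive charge from the secondary centre to an adjacent carbon, generating a more stable tertiary carbocation.
Step 3: Nucleophilic attack by I⁻ on the carbocation completes the addition, giving R–I.
Total: 3 elementary steps.

3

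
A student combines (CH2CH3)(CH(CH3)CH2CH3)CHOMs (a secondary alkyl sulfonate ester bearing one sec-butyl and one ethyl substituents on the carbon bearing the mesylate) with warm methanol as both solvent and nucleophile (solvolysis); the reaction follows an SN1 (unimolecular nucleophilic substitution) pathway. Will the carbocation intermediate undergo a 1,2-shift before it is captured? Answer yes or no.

The first-formed carbocation is secondary.
The adjacent sec-butyl carbon already bears 2 other carbon substituents and has a hydrogen to migrate; after a 1,2-hydride shift from that carbon the positive charge sits on a tertiary centre.
Tertiary is more stable than secondary, so the shift occurs.

yes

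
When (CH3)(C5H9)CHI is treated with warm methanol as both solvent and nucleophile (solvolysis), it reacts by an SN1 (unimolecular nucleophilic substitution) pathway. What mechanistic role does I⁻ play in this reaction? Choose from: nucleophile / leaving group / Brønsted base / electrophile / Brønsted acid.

Step 1: Rate-determining heterolysis of the C–I bond gives I⁻ and a secondary carbocation.
I⁻ departs with both electrons of the breaking σ-bond — that is the definition of a leaving group.

leaving group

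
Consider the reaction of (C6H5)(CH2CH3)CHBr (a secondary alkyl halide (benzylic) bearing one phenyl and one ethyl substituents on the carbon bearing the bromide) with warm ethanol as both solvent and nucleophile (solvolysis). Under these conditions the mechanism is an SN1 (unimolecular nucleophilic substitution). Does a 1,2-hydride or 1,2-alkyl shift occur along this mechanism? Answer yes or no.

The first-formed carbocation is secondary.
No single 1,2-shift to an adjacent carbon would produce a more-substituted cation than the one already present, so no rearrangement occurs.

no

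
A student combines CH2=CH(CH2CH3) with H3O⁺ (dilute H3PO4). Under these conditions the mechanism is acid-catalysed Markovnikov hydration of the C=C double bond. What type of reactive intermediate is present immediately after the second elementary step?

oxonium ion

Step 1: Electrophilic addition begins with the π(C=C) electrons forming a bond to the proton of H3O⁺. Following Markovnikov's rule, the resulting cation is secondary. H2O is released.
Step 2: A lone pair on the oxygen of H2O attacks the carbocation, forming a C–O bond and an oxonium ion (a protonated alcohol).
After step 2 the species present is an oxonium ion.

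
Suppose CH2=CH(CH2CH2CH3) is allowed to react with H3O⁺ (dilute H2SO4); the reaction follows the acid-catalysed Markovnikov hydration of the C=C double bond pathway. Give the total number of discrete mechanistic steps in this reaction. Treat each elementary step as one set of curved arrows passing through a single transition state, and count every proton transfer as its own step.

Step 1: Protonation of the alkene by H3O⁺: the π bond acts as the nucleophile and picks up H⁺, giving the more stable (Markovnikov) secondary carbocation. H2O is released.
(No 1,2-shift: no single shift to an adjacent carbon would give a more stable cation.)
Step 2: Nucleophilic capture of the cation by H2O produces the protonated alcohol (an oxonium ion).
Step 3: H2O removes a proton from the oxonium oxygen, regenerating H3O⁺ and giving the neutral alcohol.
Total: 3 elementary steps.

3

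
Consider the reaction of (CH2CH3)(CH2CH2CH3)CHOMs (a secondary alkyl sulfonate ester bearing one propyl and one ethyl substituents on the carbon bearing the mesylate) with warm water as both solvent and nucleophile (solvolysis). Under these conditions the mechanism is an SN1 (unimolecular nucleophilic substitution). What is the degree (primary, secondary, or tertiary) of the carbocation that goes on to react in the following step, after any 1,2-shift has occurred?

Step 1: Ionisation: the C–O σ-bond cleaves heterolytically; both bonding electrons depart with MsO⁻, leaving a secondary carbocation at the α-carbon.
No single 1,2-shift to an adjacent carbon would give a more-substituted cation, so no rearrangement occurs.

secondary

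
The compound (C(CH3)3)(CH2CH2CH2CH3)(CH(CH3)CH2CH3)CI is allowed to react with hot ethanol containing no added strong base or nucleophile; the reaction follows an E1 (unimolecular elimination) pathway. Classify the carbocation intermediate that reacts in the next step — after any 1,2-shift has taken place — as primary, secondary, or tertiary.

tertiary

Step 1: Rate-determining heterolysis of the C–I bond gives I⁻ and a tertiary carbocation.
No single 1,2-shift to an adjacent carbon would give a more-substituted cation, so no rearrangement occurs.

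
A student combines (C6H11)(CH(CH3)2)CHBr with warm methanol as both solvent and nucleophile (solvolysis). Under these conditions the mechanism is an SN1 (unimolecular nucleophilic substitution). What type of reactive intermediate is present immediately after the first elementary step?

secondary carbocation

Step 1: The C–Br bond breaks with both electrons going to the bromide; Br⁻ leaves and a secondary carbocation remains.
After step 1 the species present is a secondary carbocation.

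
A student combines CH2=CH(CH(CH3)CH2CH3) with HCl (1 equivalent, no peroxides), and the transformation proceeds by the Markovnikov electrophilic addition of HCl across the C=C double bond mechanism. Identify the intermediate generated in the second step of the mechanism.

Step 1: Protonation of the alkene by HCl: the π bond acts as the nucleophile and picks up H⁺, giving the more stable (Markovnikov) secondary carbocation. The H–Cl bond breaks heterolytically, releasing Cl⁻.
Step 2: Carbocation rearrangement: a 1,2-hydride shift from the adjacent sec-butyl carbon converts the initially-formed secondary cation into the more stable tertiary cation.
After step 2 the species present is a tertiary carbocation.

tertiary carbocation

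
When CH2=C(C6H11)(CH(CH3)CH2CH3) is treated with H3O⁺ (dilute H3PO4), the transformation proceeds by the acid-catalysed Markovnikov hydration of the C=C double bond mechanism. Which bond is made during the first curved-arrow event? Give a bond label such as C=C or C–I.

Step 1: Protonation of the alkene by H3O⁺: the π bond acts as the nucleophile and picks up H⁺, giving the more stable (Markovnikov) tertiary carbocation. H2O is released.
The bond formed in this step is the C–H bond.

C–H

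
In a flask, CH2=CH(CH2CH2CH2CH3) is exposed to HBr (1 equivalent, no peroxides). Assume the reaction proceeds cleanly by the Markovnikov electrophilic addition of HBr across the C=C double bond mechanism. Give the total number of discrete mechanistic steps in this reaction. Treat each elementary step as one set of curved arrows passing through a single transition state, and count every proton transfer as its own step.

Step 1: Protonation of the alkene by HBr: the π bond acts as the nucleophile and picks up H⁺, giving the more stable (Markovnikov) secondary carbocation. The H–Br bond breaks heterolytically, releasing Br⁻.
(No 1,2-shift: no single shift to an adjacent carbon would give a more stable cation.)
Step 2: Nucleophilic attack by Br⁻ on the carbocation completes the addition, giving R–Br.
Total: 2 elementary steps.

2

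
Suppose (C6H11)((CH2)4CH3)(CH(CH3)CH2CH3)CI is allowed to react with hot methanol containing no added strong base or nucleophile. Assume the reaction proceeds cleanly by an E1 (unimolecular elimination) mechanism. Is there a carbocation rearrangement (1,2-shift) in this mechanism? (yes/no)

The first-formed carbocation is tertiary.
No single 1,2-shift to an adjacent carbon would produce a more-substituted cation than the one already present, so no rearrangement occurs.

no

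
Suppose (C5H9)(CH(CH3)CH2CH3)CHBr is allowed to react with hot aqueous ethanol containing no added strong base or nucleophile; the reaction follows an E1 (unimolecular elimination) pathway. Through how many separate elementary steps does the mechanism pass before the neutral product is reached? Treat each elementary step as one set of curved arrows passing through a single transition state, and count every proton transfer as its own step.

3

Step 1: Ionisation: the C–Br σ-bond cleaves heterolytically; both bonding electrons depart with Br⁻, leaving a secondary carbocation at the α-carbon.
Step 2: A hydride (H with its bonding pair) migrates from the adjacent sec-butyl carbon to the cationic centre — a 1,2-hydride shift — upgrading the secondary cation to a tertiary one.
Step 3: A water (or ethanol) molecule (solvent) deprotonates a β-carbon; as the C–H bond breaks, those electrons form the new alkene π bond.
Total: 3 elementary steps.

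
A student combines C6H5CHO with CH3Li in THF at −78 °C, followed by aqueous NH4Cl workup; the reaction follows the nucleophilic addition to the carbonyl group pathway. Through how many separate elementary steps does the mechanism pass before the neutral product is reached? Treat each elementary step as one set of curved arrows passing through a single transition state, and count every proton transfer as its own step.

2

Step 1: A lone pair / filled orbital on the carbanion-like carbon of CH3Li attacks the electrophilic carbonyl carbon; the π(C=O) electrons shift onto oxygen, producing a tetrahedral alkoxide intermediate.
Step 2: On aqueous NH4Cl workup the alkoxide oxygen is protonated, giving an alcohol.
Total: 2 elementary steps.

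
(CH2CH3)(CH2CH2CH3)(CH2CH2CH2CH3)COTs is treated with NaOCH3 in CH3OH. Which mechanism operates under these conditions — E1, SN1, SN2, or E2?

E2

Conditions: a strong base with a tertiary substrate bearing a β-hydrogen.
These conditions are the textbook signature of the E2 pathway.
A strong (often hindered) base removes a β-H in concert with loss of the leaving group — bimolecular elimination.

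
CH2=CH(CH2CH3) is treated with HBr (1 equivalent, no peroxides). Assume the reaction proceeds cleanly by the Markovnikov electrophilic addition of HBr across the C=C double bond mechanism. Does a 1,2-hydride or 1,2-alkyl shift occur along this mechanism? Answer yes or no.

no

The first-formed carbocation is secondary.
No single 1,2-shift to an adjacent carbon would produce a more-substituted cation than the one already present, so no rearrangement occurs.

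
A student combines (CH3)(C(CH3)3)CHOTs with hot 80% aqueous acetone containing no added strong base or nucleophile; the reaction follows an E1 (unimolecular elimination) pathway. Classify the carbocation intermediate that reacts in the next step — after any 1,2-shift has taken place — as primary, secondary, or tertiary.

tertiary

Step 1: The C–O bond breaks with both electrons going to the tosylate; TsO⁻ leaves and a secondary carbocation remains.
Step 2: A methyl group with its bonding pair migrates from the adjacent tert-butyl carbon to the cationic centre — a 1,2-methyl shift — upgrading the secondary cation to a tertiary one.
The cation rearranges from secondary to tertiary via a 1,2-methyl shift from the adjacent tert-butyl carbon; the tertiary cation is what reacts next.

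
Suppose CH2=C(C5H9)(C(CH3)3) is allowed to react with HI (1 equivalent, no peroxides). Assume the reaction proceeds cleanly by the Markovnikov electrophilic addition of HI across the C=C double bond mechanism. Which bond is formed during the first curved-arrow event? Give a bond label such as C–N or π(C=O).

C–H

Step 1: Protonation of the alkene by HI: the π bond acts as the nucleophile and picks up H⁺, giving the more stable (Markovnikov) tertiary carbocation. The H–I bond breaks heterolytically, releasing I⁻.
The bond formed in this step is the C–H bond.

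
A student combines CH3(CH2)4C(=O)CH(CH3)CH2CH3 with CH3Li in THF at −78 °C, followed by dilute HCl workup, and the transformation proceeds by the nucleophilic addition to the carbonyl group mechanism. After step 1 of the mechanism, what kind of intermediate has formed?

Step 1: A lone pair / filled orbital on the carbanion-like carbon of CH3Li attacks the electrophilic carbonyl carbon; the π(C=O) electrons shift onto oxygen, producing a tetrahedral alkoxide intermediate.
After step 1 the species present is a tetrahedral alkoxide intermediate.

tetrahedral alkoxide intermediate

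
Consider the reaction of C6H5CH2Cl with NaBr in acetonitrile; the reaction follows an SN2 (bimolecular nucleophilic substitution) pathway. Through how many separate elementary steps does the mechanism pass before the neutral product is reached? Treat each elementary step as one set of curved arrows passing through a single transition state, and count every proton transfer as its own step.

1

Step 1: Backside attack by Br⁻ on the carbon bearing the chloride: the new C–Br bond forms as the C–Cl bond breaks, with Walden inversion at carbon.
Total: 1 elementary step.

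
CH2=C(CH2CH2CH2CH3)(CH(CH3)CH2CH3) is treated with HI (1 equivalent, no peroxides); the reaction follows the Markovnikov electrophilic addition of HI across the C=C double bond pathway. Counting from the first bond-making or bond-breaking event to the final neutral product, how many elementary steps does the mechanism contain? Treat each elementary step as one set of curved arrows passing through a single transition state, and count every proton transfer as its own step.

2

Step 1: The π electrons of the C=C bond attack a proton of HI; Markovnikov addition places the new C–H on the less-substituted alkene carbon, so the positive charge ends up on the more-substituted carbon — a tertiary carbocation. The H–I bond breaks heterolytically, releasing I⁻.
(No 1,2-shift: no single shift to an adjacent carbon would give a more stable cation.)
Step 2: Nucleophilic attack by I⁻ on the carbocation completes the addition, giving R–I.
Total: 2 elementary steps.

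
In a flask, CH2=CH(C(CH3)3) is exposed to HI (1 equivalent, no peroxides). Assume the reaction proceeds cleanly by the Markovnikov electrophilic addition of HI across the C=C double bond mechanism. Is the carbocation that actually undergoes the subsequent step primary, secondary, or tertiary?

Step 1: Electrophilic addition begins with the π(C=C) electrons forming a bond to the proton of HI. Following Markovnikov's rule, the resulting cation is secondary. The H–I bond breaks heterolytically, releasing I⁻.
Step 2: A methyl group with its bonding pair migrates from the adjacent tert-butyl carbon to the cationic centre — a 1,2-methyl shift — upgrading the secondary cation to a tertiary one.
The cation rearranges from secondary to tertiary via a 1,2-methyl shift from the adjacent tert-butyl carbon; the tertiary cation is what reacts next.

tertiary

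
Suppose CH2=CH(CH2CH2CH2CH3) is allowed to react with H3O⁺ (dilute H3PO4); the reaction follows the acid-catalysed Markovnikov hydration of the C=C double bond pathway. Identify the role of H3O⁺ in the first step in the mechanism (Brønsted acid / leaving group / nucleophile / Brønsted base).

Brønsted acid

Step 1: Protonation of the alkene by H3O⁺: the π bond acts as the nucleophile and picks up H⁺, giving the more stable (Markovnikov) secondary carbocation. H2O is released.
H3O⁺ in the first step donates a proton in a proton-transfer step — a Brønsted acid.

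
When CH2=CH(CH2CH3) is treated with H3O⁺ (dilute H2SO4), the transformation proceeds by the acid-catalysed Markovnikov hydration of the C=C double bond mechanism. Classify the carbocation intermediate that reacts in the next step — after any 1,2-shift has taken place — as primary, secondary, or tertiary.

Step 1: Electrophilic addition begins with the π(C=C) electrons forming a bond to the proton of H3O⁺. Following Markovnikov's rule, the resulting cation is secondary. H2O is released.
No single 1,2-shift to an adjacent carbon would give a more-substituted cation, so no rearrangement occurs.

secondary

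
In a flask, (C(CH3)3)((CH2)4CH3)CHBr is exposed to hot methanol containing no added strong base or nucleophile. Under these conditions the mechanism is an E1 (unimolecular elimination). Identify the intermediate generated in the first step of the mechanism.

Step 1: The C–Br bond breaks with both electrons going to the bromide; Br⁻ leaves and a secondary carbocation remains.
After step 1 the species present is a secondary carbocation.

secondary carbocation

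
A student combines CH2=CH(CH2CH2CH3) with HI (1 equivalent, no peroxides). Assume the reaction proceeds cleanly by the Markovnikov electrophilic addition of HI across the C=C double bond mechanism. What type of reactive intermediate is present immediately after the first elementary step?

Step 1: Protonation of the alkene by HI: the π bond acts as the nucleophile and picks up H⁺, giving the more stable (Markovnikov) secondary carbocation. The H–I bond breaks heterolytically, releasing I⁻.
After step 1 the species present is a secondary carbocation.

secondary carbocation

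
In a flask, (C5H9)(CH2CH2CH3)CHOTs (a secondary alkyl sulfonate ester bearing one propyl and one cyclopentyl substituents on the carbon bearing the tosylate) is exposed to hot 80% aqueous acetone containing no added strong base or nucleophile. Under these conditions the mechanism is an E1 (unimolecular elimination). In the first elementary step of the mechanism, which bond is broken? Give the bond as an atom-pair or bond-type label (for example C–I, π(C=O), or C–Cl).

C–O

Step 1: Ionisation: the C–O σ-bond cleaves heterolytically; both bonding electrons depart with TsO⁻, leaving a secondary carbocation at the α-carbon.
The bond broken in this step is the C–O bond.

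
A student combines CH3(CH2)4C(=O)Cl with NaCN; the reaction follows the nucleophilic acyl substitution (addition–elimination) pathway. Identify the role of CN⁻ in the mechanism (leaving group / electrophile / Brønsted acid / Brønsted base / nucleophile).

nucleophile

Step 1: Nucleophilic addition of CN⁻ to the acyl carbon breaks the π(C=O) bond and yields a tetrahedral, anionic intermediate.
CN⁻ donates an electron pair to form a new σ-bond to carbon — it is the nucleophile.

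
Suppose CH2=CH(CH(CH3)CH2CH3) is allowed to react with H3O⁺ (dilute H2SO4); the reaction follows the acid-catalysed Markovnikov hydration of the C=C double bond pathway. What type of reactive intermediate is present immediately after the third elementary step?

oxonium ion

Step 1: The π electrons of the C=C bond attack a proton of H3O⁺; Markovnikov addition places the new C–H on the less-substituted alkene carbon, so the positive charge ends up on the more-substituted carbon — a secondary carbocation. H2O is released.
Step 2: Carbocation rearrangement: a 1,2-hydride shift from the adjacent sec-butyl carbon converts the initially-formed secondary cation into the more stable tertiary cation.
Step 3: Nucleophilic capture of the cation by H2O produces the protonated alcohol (an oxonium ion).
After step 3 the species present is an oxonium ion.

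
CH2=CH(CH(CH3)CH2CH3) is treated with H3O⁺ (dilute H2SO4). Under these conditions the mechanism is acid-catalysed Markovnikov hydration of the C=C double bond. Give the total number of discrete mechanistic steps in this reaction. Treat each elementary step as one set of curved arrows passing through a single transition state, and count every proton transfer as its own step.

Step 1: Protonation of the alkene by H3O⁺: the π bond acts as the nucleophile and picks up H⁺, giving the more stable (Markovnikov) secondary carbocation. H2O is released.
Step 2: A 1,2-hydride shift from the adjacent sec-butyl carbon moves the positive charge from the secondary centre to an adjacent carbon, generating a more stable tertiary carbocation.
Step 3: A lone pair on the oxygen of H2O attacks the carbocation, forming a C–O bond and an oxonium ion (a protonated alcohol).
Step 4: Deprotonation of the oxonium ion by a water molecule delivers the neutral alcohol and regenerates the acid catalyst.
Total: 4 elementary steps.

4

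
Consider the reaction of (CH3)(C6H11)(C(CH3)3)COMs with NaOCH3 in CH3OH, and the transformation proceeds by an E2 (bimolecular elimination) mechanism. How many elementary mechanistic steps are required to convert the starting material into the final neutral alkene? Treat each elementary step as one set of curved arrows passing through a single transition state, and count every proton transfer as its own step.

1

Step 1: In one step, CH3O⁻ pulls off a β-proton, the C–O bond cleaves, and a C=C double bond forms between the α- and β-carbons (E2, anti elimination).
Total: 1 elementary step.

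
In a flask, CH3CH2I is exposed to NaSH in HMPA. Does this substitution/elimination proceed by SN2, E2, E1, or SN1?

SN2

Conditions: a primary substrate with a strong nucleophile in the polar aprotic solvent HMPA.
These conditions are the textbook signature of the SN2 pathway.
An unhindered substrate with a strong nucleophile in a polar aprotic solvent favours one-step backside displacement.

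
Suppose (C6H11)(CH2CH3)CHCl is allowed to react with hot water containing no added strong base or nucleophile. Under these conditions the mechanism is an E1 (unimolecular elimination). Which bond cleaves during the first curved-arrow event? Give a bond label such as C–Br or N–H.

C–Cl

Step 1: The C–Cl bond breaks with both electrons going to the chloride; Cl⁻ leaves and a secondary carbocation remains.
The bond broken in this step is the C–Cl bond.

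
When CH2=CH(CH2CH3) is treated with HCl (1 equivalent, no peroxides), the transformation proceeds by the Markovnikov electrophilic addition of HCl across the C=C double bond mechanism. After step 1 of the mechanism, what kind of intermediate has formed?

Step 1: Electrophilic addition begins with the π(C=C) electrons forming a bond to the proton of HCl. Following Markovnikov's rule, the resulting cation is secondary. The H–Cl bond breaks heterolytically, releasing Cl⁻.
After step 1 the species present is a secondary carbocation.

secondary carbocation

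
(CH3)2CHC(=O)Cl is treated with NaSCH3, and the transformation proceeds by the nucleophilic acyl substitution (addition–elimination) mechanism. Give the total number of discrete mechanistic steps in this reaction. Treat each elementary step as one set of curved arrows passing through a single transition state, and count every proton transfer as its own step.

Step 1: Nucleophilic addition of CH3S⁻ to the acyl carbon breaks the π(C=O) bond and yields a tetrahedral, anionic intermediate.
Step 2: Collapse of the tetrahedral intermediate: the alkoxide oxygen pushes its lone pair back to re-form C=O while Cl⁻ leaves.
Total: 2 elementary steps.

2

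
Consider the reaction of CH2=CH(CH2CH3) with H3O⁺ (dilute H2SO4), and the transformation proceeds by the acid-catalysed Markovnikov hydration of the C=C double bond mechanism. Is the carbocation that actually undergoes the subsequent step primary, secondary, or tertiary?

secondary

Step 1: Electrophilic addition begins with the π(C=C) electrons forming a bond to the proton of H3O⁺. Following Markovnikov's rule, the resulting cation is secondary. H2O is released.
No single 1,2-shift to an adjacent carbon would give a more-substituted cation, so no rearrangement occurs.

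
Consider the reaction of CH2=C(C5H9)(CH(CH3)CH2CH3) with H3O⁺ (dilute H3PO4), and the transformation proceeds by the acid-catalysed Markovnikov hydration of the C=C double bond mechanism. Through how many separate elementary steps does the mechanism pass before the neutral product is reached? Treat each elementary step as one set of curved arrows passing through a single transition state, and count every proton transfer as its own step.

Step 1: The π electrons of the C=C bond attack a proton of H3O⁺; Markovnikov addition places the new C–H on the less-substituted alkene carbon, so the positive charge ends up on the more-substituted carbon — a tertiary carbocation. H2O is released.
(No 1,2-shift: no single shift to an adjacent carbon would give a more stable cation.)
Step 2: Water acts as the nucleophile: an oxygen lone pair bonds to the cationic carbon, giving an oxonium-ion intermediate.
Step 3: H2O removes a proton from the oxonium oxygen, regenerating H3O⁺ and giving the neutral alcohol.
Total: 3 elementary steps.

3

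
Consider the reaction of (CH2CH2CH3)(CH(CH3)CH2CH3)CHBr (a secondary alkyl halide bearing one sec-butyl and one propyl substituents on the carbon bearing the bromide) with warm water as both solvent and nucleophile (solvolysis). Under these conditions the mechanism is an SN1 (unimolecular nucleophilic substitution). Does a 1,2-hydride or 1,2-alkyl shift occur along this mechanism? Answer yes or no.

The first-formed carbocation is secondary.
The adjacent sec-butyl carbon already bears 2 other carbon substituents and has a hydrogen to migrate; after a 1,2-hydride shift from that carbon the positive charge sits on a tertiary centre.
Tertiary is more stable than secondary, so the shift occurs.

yes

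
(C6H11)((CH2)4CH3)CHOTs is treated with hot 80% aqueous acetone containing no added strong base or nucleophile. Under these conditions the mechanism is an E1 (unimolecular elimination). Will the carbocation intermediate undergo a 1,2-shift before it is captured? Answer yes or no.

yes

The first-formed carbocation is secondary.
The adjacent cyclohexyl carbon already bears 2 other carbon substituents and has a hydrogen to migrate; after a 1,2-hydride shift from that carbon the positive charge sits on a tertiary centre.
Tertiary is more stable than secondary, so the shift occurs.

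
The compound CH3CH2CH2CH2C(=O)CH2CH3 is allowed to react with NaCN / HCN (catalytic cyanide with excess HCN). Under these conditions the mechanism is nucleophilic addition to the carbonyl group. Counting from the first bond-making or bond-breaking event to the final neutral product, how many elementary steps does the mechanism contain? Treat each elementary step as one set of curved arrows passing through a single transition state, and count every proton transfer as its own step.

2

Step 1: A lone pair / filled orbital on CN⁻ attacks the electrophilic carbonyl carbon; the π(C=O) electrons shift onto oxygen, producing a tetrahedral alkoxide intermediate.
Step 2: The alkoxide oxygen removes a proton from HCN present in the mixture, giving a cyanohydrin and regenerating CN⁻.
Total: 2 elementary steps.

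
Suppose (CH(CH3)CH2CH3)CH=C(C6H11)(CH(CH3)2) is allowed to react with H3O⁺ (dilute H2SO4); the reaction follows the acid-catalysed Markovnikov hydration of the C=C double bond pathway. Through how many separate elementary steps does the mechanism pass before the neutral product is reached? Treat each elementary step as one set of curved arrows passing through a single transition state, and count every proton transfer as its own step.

3

Step 1: The π electrons of the C=C bond attack a proton of H3O⁺; Markovnikov addition places the new C–H on the less-substituted alkene carbon, so the positive charge ends up on the more-substituted carbon — a tertiary carbocation. H2O is released.
(No 1,2-shift: no single shift to an adjacent carbon would give a more stable cation.)
Step 2: Nucleophilic capture of the cation by H2O produces the protonated alcohol (an oxonium ion).
Step 3: Deprotonation of the oxonium ion by a water molecule delivers the neutral alcohol and regenerates the acid catalyst.
Total: 3 elementary steps.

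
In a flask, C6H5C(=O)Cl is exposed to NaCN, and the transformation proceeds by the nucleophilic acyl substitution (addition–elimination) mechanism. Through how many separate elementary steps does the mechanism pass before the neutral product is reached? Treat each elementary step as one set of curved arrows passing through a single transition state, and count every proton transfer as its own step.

Step 1: CN⁻ adds to the carbonyl carbon; the C=O π electrons shift onto oxygen and a tetrahedral alkoxide intermediate forms.
Step 2: An oxygen lone pair re-forms the C=O π bond as the C–Cl σ-bond breaks; Cl⁻ is expelled.
Total: 2 elementary steps.

2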